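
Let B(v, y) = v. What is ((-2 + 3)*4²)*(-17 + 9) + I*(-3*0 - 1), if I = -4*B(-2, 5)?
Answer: -136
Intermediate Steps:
I = 8 (I = -4*(-2) = 8)
((-2 + 3)*4²)*(-17 + 9) + I*(-3*0 - 1) = ((-2 + 3)*4²)*(-17 + 9) + 8*(-3*0 - 1) = (1*16)*(-8) + 8*(0 - 1) = 16*(-8) + 8*(-1) = -128 - 8 = -136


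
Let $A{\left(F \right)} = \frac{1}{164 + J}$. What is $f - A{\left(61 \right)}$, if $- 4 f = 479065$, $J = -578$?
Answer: $- \frac{99166453}{828} \approx -1.1977 \cdot 10^{5}$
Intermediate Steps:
$A{\left(F \right)} = - \frac{1}{414}$ ($A{\left(F \right)} = \frac{1}{164 - 578} = \frac{1}{-414} = - \frac{1}{414}$)
$f = - \frac{479065}{4}$ ($f = \left(- \frac{1}{4}\right) 479065 = - \frac{479065}{4} \approx -1.1977 \cdot 10^{5}$)
$f - A{\left(61 \right)} = - \frac{479065}{4} - - \frac{1}{414} = - \frac{479065}{4} + \frac{1}{414} = - \frac{99166453}{828}$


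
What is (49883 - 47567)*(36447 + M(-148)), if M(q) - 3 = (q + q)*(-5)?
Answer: 87845880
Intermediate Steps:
M(q) = 3 - 10*q (M(q) = 3 + (q + q)*(-5) = 3 + (2*q)*(-5) = 3 - 10*q)
(49883 - 47567)*(36447 + M(-148)) = (49883 - 47567)*(36447 + (3 - 10*(-148))) = 2316*(36447 + (3 + 1480)) = 2316*(36447 + 1483) = 2316*37930 = 87845880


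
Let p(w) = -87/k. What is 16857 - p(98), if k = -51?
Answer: 286540/17 ≈ 16855.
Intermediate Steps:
p(w) = 29/17 (p(w) = -87/(-51) = -87*(-1/51) = 29/17)
16857 - p(98) = 16857 - 1*29/17 = 16857 - 29/17 = 286540/17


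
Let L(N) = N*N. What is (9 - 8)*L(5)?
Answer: 25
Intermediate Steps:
L(N) = N²
(9 - 8)*L(5) = (9 - 8)*5² = 1*25 = 25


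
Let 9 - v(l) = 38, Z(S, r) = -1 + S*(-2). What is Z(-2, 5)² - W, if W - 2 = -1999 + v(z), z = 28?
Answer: 2035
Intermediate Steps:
Z(S, r) = -1 - 2*S
v(l) = -29 (v(l) = 9 - 1*38 = 9 - 38 = -29)
W = -2026 (W = 2 + (-1999 - 29) = 2 - 2028 = -2026)
Z(-2, 5)² - W = (-1 - 2*(-2))² - 1*(-2026) = (-1 + 4)² + 2026 = 3² + 2026 = 9 + 2026 = 2035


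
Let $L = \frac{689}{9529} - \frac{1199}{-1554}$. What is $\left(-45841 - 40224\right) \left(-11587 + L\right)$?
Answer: $\frac{162264269521975}{162726} \approx 9.9716 \cdot 10^{8}$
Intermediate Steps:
$L = \frac{961229}{1139082}$ ($L = 689 \cdot \frac{1}{9529} - - \frac{1199}{1554} = \frac{53}{733} + \frac{1199}{1554} = \frac{961229}{1139082} \approx 0.84386$)
$\left(-45841 - 40224\right) \left(-11587 + L\right) = \left(-45841 - 40224\right) \left(-11587 + \frac{961229}{1139082}\right) = \left(-86065\right) \left(- \frac{13197581905}{1139082}\right) = \frac{162264269521975}{162726}$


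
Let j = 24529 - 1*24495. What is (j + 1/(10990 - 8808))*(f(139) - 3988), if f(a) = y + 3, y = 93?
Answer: -144371794/1091 ≈ -1.3233e+5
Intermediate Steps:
j = 34 (j = 24529 - 24495 = 34)
f(a) = 96 (f(a) = 93 + 3 = 96)
(j + 1/(10990 - 8808))*(f(139) - 3988) = (34 + 1/(10990 - 8808))*(96 - 3988) = (34 + 1/2182)*(-3892) = (74189/2182)*(-3892) = -144371794/1091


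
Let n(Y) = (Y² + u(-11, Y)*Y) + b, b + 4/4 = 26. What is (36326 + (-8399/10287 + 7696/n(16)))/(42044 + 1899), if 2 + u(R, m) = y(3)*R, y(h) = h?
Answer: 11575195525/14013290871 ≈ 0.82602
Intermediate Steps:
b = 25 (b = -1 + 26 = 25)
u(R, m) = -2 + 3*R
n(Y) = 25 + Y² - 35*Y (n(Y) = (Y² + (-2 + 3*(-11))*Y) + 25 = (Y² + (-2 - 33)*Y) + 25 = (Y² - 35*Y) + 25 = 25 + Y² - 35*Y)
(36326 + (-8399/10287 + 7696/n(16)))/(42044 + 1899) = (36326 + (-8399/10287 + 7696/(25 + 16² - 35*16)))/(42044 + 1899) = (36326 + (-8399*1/10287 + 7696/(25 + 256 - 560)))/43943 = (36326 + (-8399/10287 + 7696/(-279)))*(1/43943) = (36326 + (-8399/10287 + 7696*(-1/279)))*(1/43943) = (36326 + (-8399/10287 - 7696/279))*(1/43943) = (36326 - 9056897/318897)*(1/43943) = (11575195525/318897)*(1/43943) = 11575195525/14013290871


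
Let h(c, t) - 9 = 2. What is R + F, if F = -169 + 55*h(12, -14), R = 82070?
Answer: 82506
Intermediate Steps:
h(c, t) = 11 (h(c, t) = 9 + 2 = 11)
F = 436 (F = -169 + 55*11 = -169 + 605 = 436)
R + F = 82070 + 436 = 82506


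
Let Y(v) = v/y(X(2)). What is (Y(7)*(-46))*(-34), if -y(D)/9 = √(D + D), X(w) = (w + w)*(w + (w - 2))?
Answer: -2737/9 ≈ -304.11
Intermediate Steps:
X(w) = 2*w*(-2 + 2*w) (X(w) = (2*w)*(w + (-2 + w)) = (2*w)*(-2 + 2*w) = 2*w*(-2 + 2*w))
y(D) = -9*√2*√D (y(D) = -9*√(D + D) = -9*√2*√D)
Y(v) = -v/36 (Y(v) = v/((-9*√2*√(4*2*(-1 + 2)))) = v/((-9*√2*√(4*2*1))) = v/((-9*√2*√8)) = v/((-9*√2*2*√2)) = v/(-36) = v*(-1/36) = -v/36)
(Y(7)*(-46))*(-34) = (-1/36*7*(-46))*(-34) = -7/36*(-46)*(-34) = (161/18)*(-34) = -2737/9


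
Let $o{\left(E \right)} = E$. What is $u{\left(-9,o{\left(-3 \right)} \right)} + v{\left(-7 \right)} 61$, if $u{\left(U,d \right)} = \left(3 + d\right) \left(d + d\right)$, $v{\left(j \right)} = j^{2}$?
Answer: $2989$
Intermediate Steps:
$u{\left(U,d \right)} = 2 d \left(3 + d\right)$ ($u{\left(U,d \right)} = \left(3 + d\right) 2 d = 2 d \left(3 + d\right)$)
$u{\left(-9,o{\left(-3 \right)} \right)} + v{\left(-7 \right)} 61 = 2 \left(-3\right) \left(3 - 3\right) + \left(-7\right)^{2} \cdot 61 = 2 \left(-3\right) 0 + 49 \cdot 61 = 0 + 2989 = 2989$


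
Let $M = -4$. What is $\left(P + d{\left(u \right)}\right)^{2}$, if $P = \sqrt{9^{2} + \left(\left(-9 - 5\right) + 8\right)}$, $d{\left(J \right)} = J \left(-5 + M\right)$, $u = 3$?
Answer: $804 - 270 \sqrt{3} \approx 336.35$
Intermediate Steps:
$d{\left(J \right)} = - 9 J$ ($d{\left(J \right)} = J \left(-5 - 4\right) = J \left(-9\right) = - 9 J$)
$P = 5 \sqrt{3}$ ($P = \sqrt{81 + \left(-14 + 8\right)} = \sqrt{81 - 6} = \sqrt{75} = 5 \sqrt{3} \approx 8.6602$)
$\left(P + d{\left(u \right)}\right)^{2} = \left(5 \sqrt{3} - 27\right)^{2} = \left(-27 + 5 \sqrt{3}\right)^{2}$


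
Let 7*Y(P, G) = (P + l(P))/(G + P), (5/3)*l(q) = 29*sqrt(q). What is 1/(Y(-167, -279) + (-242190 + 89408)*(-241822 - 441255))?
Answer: 12715038037492931875/1326965149435590766852606577324 + 679035*I*sqrt(167)/1326965149435590766852606577324 ≈ 9.582e-12 + 6.6129e-24*I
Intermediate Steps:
l(q) = 87*sqrt(q)/5 (l(q) = 3*(29*sqrt(q))/5 = 87*sqrt(q)/5)
Y(P, G) = (P + 87*sqrt(P)/5)/(7*(G + P)) (Y(P, G) = ((P + 87*sqrt(P)/5)/(G + P))/7 = (P + 87*sqrt(P)/5)/(7*(G + P)))
1/(Y(-167, -279) + (-242190 + 89408)*(-241822 - 441255)) = 1/(((1/7)*(-167) + 87*sqrt(-167)/35)/(-279 - 167) + (-242190 + 89408)*(-241822 - 441255)) = 1/((-167/7 + 87*(I*sqrt(167))/35)/(-446) - 152782*(-683077)) = 1/(-(-167/7 + 87*I*sqrt(167)/35)/446 + 104361870214) = 1/((167/3122 - 87*I*sqrt(167)/15610) + 104361870214) = 1/(325817758808275/3122 - 87*I*sqrt(167)/15610)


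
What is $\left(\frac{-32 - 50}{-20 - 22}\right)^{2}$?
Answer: $\frac{1681}{441} \approx 3.8118$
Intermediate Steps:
$\left(\frac{-32 - 50}{-20 - 22}\right)^{2} = \left(- \frac{82}{-42}\right)^{2} = \left(\left(-82\right) \left(- \frac{1}{42}\right)\right)^{2} = \left(\frac{41}{21}\right)^{2} = \frac{1681}{441}$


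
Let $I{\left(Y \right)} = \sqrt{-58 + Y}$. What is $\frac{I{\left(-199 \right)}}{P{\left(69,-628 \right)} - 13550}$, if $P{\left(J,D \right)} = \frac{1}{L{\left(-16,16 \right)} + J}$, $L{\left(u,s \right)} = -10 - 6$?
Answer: $- \frac{53 i \sqrt{257}}{718149} \approx - 0.0011831 i$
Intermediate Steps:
$L{\left(u,s \right)} = -16$
$P{\left(J,D \right)} = \frac{1}{-16 + J}$
$\frac{I{\left(-199 \right)}}{P{\left(69,-628 \right)} - 13550} = \frac{\sqrt{-58 - 199}}{\frac{1}{-16 + 69} - 13550} = \frac{\sqrt{-257}}{\frac{1}{53} - 13550} = \frac{i \sqrt{257}}{\frac{1}{53} - 13550} = \frac{i \sqrt{257}}{- \frac{718149}{53}} = i \sqrt{257} \left(- \frac{53}{718149}\right) = - \frac{53 i \sqrt{257}}{718149}$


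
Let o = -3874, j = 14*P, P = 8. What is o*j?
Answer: -433888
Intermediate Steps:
j = 112 (j = 14*8 = 112)
o*j = -3874*112 = -433888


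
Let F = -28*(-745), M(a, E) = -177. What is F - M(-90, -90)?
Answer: 21037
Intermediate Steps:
F = 20860
F - M(-90, -90) = 20860 - 1*(-177) = 20860 + 177 = 21037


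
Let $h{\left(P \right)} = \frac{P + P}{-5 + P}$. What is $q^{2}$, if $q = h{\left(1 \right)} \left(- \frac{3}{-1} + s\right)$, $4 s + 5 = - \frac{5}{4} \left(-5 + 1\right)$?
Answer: $\frac{9}{4} \approx 2.25$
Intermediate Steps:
$s = 0$ ($s = - \frac{5}{4} + \frac{- \frac{5}{4} \left(-5 + 1\right)}{4} = - \frac{5}{4} + \frac{\left(-5\right) \frac{1}{4} \left(-4\right)}{4} = - \frac{5}{4} + \frac{\left(- \frac{5}{4}\right) \left(-4\right)}{4} = - \frac{5}{4} + \frac{1}{4} \cdot 5 = - \frac{5}{4} + \frac{5}{4} = 0$)
$h{\left(P \right)} = \frac{2 P}{-5 + P}$
$q = - \frac{3}{2}$ ($q = 2 \cdot 1 \frac{1}{-5 + 1} \left(- \frac{3}{-1} + 0\right) = 2 \cdot 1 \frac{1}{-4} \left(\left(-3\right) \left(-1\right) + 0\right) = 2 \cdot 1 \left(- \frac{1}{4}\right) \left(3 + 0\right) = \left(- \frac{1}{2}\right) 3 = - \frac{3}{2} \approx -1.5$)
$q^{2} = \left(- \frac{3}{2}\right)^{2} = \frac{9}{4}$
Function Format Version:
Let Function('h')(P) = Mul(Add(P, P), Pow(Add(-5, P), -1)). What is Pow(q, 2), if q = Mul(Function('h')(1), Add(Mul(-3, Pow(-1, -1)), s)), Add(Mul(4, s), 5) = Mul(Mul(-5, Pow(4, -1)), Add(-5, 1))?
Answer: Rational(9, 4) ≈ 2.2500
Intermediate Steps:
s = 0 (s = Add(Rational(-5, 4), Mul(Rational(1, 4), Mul(Mul(-5, Pow(4, -1)), Add(-5, 1)))) = Add(Rational(-5, 4), Mul(Rational(1, 4), Mul(Mul(-5, Rational(1, 4)), -4))) = Add(Rational(-5, 4), Mul(Rational(1, 4), Mul(Rational(-5, 4), -4))) = Add(Rational(-5, 4), Mul(Rational(1, 4), 5)) = Add(Rational(-5, 4), Rational(5, 4)) = 0)
Function('h')(P) = Mul(2, P, Pow(Add(-5, P), -1)) (Function('h')(P) = Mul(Mul(2, P), Pow(Add(-5, P), -1)) = Mul(2, P, Pow(Add(-5, P), -1)))
q = Rational(-3, 2) (q = Mul(Mul(2, 1, Pow(Add(-5, 1), -1)), Add(Mul(-3, Pow(-1, -1)), 0)) = Mul(Mul(2, 1, Pow(-4, -1)), Add(Mul(-3, -1), 0)) = Mul(Mul(2, 1, Rational(-1, 4)), Add(3, 0)) = Mul(Rational(-1, 2), 3) = Rational(-3, 2) ≈ -1.5000)
Pow(q, 2) = Pow(Rational(-3, 2), 2) = Rational(9, 4)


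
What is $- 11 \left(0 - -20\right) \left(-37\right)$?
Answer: $8140$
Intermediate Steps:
$- 11 \left(0 - -20\right) \left(-37\right) = - 11 \left(0 + 20\right) \left(-37\right) = \left(-11\right) 20 \left(-37\right) = \left(-220\right) \left(-37\right) = 8140$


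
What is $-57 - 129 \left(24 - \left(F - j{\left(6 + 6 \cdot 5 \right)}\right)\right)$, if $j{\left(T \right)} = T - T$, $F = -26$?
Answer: $-6507$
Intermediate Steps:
$j{\left(T \right)} = 0$
$-57 - 129 \left(24 - \left(F - j{\left(6 + 6 \cdot 5 \right)}\right)\right) = -57 - 129 \left(24 + \left(0 - -26\right)\right) = -57 - 129 \left(24 + \left(0 + 26\right)\right) = -57 - 129 \left(24 + 26\right) = -57 - 6450 = -6507$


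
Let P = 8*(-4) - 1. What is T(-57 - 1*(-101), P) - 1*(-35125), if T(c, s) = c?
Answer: 35169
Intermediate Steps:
P = -33 (P = -32 - 1 = -33)
T(-57 - 1*(-101), P) - 1*(-35125) = (-57 - 1*(-101)) - 1*(-35125) = (-57 + 101) + 35125 = 44 + 35125 = 35169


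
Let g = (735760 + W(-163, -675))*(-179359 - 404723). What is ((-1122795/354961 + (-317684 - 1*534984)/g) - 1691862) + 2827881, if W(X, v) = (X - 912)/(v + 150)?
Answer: 606518809703133808712842/533899959866782401 ≈ 1.1360e+6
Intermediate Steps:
W(X, v) = (-912 + X)/(150 + v)
g = -3008217578082/7 (g = (735760 + (-912 - 163)/(150 - 675))*(-179359 - 404723) = (735760 - 1075/(-525))*(-584082) = (735760 - 1/525*(-1075))*(-584082) = (735760 + 43/21)*(-584082) = (15451003/21)*(-584082) = -3008217578082/7 ≈ -4.2975e+11)
((-1122795/354961 + (-317684 - 1*534984)/g) - 1691862) + 2827881 = ((-1122795/354961 + (-317684 - 1*534984)/(-3008217578082/7)) - 1691862) + 2827881 = ((-1122795*1/354961 + (-317684 - 534984)*(-7/3008217578082)) - 1691862) + 2827881 = ((-1122795/354961 - 852668*(-7/3008217578082)) - 1691862) + 2827881 = ((-1122795/354961 + 2984338/1504108789041) - 1691862) + 2827881 = (-1688804768467688777/533899959866782401 - 1691862) + 2827881 = -903286742704902674209439/533899959866782401 + 2827881 = 606518809703133808712842/533899959866782401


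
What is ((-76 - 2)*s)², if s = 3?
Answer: 54756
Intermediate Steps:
((-76 - 2)*s)² = ((-76 - 2)*3)² = (-78*3)² = (-234)² = 54756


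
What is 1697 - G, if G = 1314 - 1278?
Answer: 1661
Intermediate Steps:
G = 36
1697 - G = 1697 - 1*36 = 1697 - 36 = 1661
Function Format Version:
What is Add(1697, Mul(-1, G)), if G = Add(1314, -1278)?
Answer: 1661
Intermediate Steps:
G = 36
Add(1697, Mul(-1, G)) = Add(1697, Mul(-1, 36)) = Add(1697, -36) = 1661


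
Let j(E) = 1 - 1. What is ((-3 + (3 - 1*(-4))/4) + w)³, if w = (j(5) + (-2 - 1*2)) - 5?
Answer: -68921/64 ≈ -1076.9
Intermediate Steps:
j(E) = 0
w = -9 (w = (0 + (-2 - 1*2)) - 5 = (0 + (-2 - 2)) - 5 = (0 - 4) - 5 = -4 - 5 = -9)
((-3 + (3 - 1*(-4))/4) + w)³ = ((-3 + (3 - 1*(-4))/4) - 9)³ = ((-3 + (3 + 4)*(¼)) - 9)³ = ((-3 + 7*(¼)) - 9)³ = ((-3 + 7/4) - 9)³ = (-5/4 - 9)³ = (-41/4)³ = -68921/64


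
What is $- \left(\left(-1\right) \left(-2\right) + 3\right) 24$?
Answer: $-120$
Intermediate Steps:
$- \left(\left(-1\right) \left(-2\right) + 3\right) 24 = - \left(2 + 3\right) 24 = - 5 \cdot 24 = \left(-1\right) 120 = -120$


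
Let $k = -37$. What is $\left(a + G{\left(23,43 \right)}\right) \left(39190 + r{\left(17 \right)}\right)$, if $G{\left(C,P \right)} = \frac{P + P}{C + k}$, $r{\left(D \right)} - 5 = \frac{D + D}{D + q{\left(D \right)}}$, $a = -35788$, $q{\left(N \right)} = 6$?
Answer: $- \frac{225883699121}{161} \approx -1.403 \cdot 10^{9}$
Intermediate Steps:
$r{\left(D \right)} = 5 + \frac{2 D}{6 + D}$ ($r{\left(D \right)} = 5 + \frac{D + D}{D + 6} = 5 + \frac{2 D}{6 + D}$)
$G{\left(C,P \right)} = \frac{2 P}{-37 + C}$ ($G{\left(C,P \right)} = \frac{P + P}{C - 37} = \frac{2 P}{-37 + C}$)
$\left(a + G{\left(23,43 \right)}\right) \left(39190 + r{\left(17 \right)}\right) = \left(-35788 + 2 \cdot 43 \frac{1}{-37 + 23}\right) \left(39190 + \frac{30 + 7 \cdot 17}{6 + 17}\right) = \left(-35788 + 2 \cdot 43 \frac{1}{-14}\right) \left(39190 + \frac{30 + 119}{23}\right) = \left(-35788 + 2 \cdot 43 \left(- \frac{1}{14}\right)\right) \left(39190 + \frac{1}{23} \cdot 149\right) = \left(-35788 - \frac{43}{7}\right) \left(39190 + \frac{149}{23}\right) = \left(- \frac{250559}{7}\right) \frac{901519}{23} = - \frac{225883699121}{161}$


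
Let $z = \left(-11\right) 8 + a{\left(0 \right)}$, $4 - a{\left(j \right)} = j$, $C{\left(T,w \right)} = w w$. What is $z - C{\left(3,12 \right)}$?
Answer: $-228$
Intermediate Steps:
$C{\left(T,w \right)} = w^{2}$
$a{\left(j \right)} = 4 - j$
$z = -84$ ($z = \left(-11\right) 8 + \left(4 - 0\right) = -88 + \left(4 + 0\right) = -88 + 4 = -84$)
$z - C{\left(3,12 \right)} = -84 - 12^{2} = -84 - 144 = -228$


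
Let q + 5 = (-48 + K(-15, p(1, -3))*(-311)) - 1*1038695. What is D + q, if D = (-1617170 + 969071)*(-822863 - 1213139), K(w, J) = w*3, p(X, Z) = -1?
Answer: 1319529835445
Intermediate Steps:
K(w, J) = 3*w
D = 1319530860198 (D = -648099*(-2036002) = 1319530860198)
q = -1024753 (q = -5 + ((-48 + (3*(-15))*(-311)) - 1*1038695) = -5 + ((-48 - 45*(-311)) - 1038695) = -5 + ((-48 + 13995) - 1038695) = -5 + (13947 - 1038695) = -5 - 1024748 = -1024753)
D + q = 1319530860198 - 1024753 = 1319529835445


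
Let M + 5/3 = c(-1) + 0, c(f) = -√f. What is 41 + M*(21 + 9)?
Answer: -9 - 30*I ≈ -9.0 - 30.0*I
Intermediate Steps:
M = -5/3 - I (M = -5/3 + (-√(-1) + 0) = -5/3 + (-I + 0) = -5/3 - I ≈ -1.6667 - 1.0*I)
41 + M*(21 + 9) = 41 + (-5/3 - I)*(21 + 9) = 41 + (-5/3 - I)*30 = 41 + (-50 - 30*I) = -9 - 30*I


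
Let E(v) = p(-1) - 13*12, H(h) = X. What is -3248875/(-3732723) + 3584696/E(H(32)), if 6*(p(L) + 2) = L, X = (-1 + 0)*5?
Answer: -80280980060873/3542354127 ≈ -22663.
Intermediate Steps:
X = -5 (X = -1*5 = -5)
p(L) = -2 + L/6
H(h) = -5
E(v) = -949/6 (E(v) = (-2 + (⅙)*(-1)) - 13*12 = (-2 - ⅙) - 156 = -13/6 - 156 = -949/6)
-3248875/(-3732723) + 3584696/E(H(32)) = -3248875/(-3732723) + 3584696/(-949/6) = -3248875*(-1/3732723) + 3584696*(-6/949) = 3248875/3732723 - 21508176/949 = -80280980060873/3542354127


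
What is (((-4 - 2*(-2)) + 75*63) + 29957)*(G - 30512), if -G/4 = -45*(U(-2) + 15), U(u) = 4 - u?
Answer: -927119224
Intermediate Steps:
G = 3780 (G = -(-180)*((4 - 1*(-2)) + 15) = -(-180)*((4 + 2) + 15) = -(-180)*(6 + 15) = -(-180)*21 = -4*(-945) = 3780)
(((-4 - 2*(-2)) + 75*63) + 29957)*(G - 30512) = (((-4 - 2*(-2)) + 75*63) + 29957)*(3780 - 30512) = (((-4 + 4) + 4725) + 29957)*(-26732) = ((0 + 4725) + 29957)*(-26732) = (4725 + 29957)*(-26732) = 34682*(-26732) = -927119224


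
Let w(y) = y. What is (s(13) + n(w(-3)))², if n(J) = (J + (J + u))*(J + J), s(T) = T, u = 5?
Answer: 361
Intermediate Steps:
n(J) = 2*J*(5 + 2*J) (n(J) = (J + (J + 5))*(J + J) = (J + (5 + J))*(2*J) = (5 + 2*J)*(2*J) = 2*J*(5 + 2*J))
(s(13) + n(w(-3)))² = (13 + 2*(-3)*(5 + 2*(-3)))² = (13 + 2*(-3)*(5 - 6))² = (13 + 2*(-3)*(-1))² = (13 + 6)² = 19² = 361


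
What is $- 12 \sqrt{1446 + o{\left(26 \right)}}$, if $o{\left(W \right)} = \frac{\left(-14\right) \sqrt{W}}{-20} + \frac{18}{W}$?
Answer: $- \frac{6 \sqrt{24449100 + 11830 \sqrt{26}}}{65} \approx -456.99$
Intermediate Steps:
$o{\left(W \right)} = \frac{18}{W} + \frac{7 \sqrt{W}}{10}$ ($o{\left(W \right)} = - 14 \sqrt{W} \left(- \frac{1}{20}\right) + \frac{18}{W} = \frac{7 \sqrt{W}}{10} + \frac{18}{W} = \frac{18}{W} + \frac{7 \sqrt{W}}{10}$)
$- 12 \sqrt{1446 + o{\left(26 \right)}} = - 12 \sqrt{1446 + \frac{180 + 7 \cdot 26^{\frac{3}{2}}}{10 \cdot 26}} = - 12 \sqrt{1446 + \frac{1}{10} \cdot \frac{1}{26} \left(180 + 7 \cdot 26 \sqrt{26}\right)} = - 12 \sqrt{1446 + \frac{1}{10} \cdot \frac{1}{26} \left(180 + 182 \sqrt{26}\right)} = - 12 \sqrt{1446 + \left(\frac{9}{13} + \frac{7 \sqrt{26}}{10}\right)} = - 12 \sqrt{\frac{18807}{13} + \frac{7 \sqrt{26}}{10}}$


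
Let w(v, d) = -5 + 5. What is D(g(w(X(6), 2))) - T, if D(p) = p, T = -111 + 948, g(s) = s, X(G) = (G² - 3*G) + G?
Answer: -837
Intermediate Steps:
X(G) = G² - 2*G
w(v, d) = 0
T = 837
D(g(w(X(6), 2))) - T = 0 - 1*837 = 0 - 837 = -837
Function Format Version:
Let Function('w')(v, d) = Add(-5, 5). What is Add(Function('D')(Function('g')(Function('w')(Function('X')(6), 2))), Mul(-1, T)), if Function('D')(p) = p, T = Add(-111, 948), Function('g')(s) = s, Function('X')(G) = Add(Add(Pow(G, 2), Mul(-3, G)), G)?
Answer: -837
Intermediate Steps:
Function('X')(G) = Add(Pow(G, 2), Mul(-2, G))
Function('w')(v, d) = 0
T = 837
Add(Function('D')(Function('g')(Function('w')(Function('X')(6), 2))), Mul(-1, T)) = Add(0, Mul(-1, 837)) = Add(0, -837) = -837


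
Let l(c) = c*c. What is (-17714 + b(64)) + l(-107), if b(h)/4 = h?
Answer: -6009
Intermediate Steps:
b(h) = 4*h
l(c) = c²
(-17714 + b(64)) + l(-107) = (-17714 + 4*64) + (-107)² = (-17714 + 256) + 11449 = -17458 + 11449 = -6009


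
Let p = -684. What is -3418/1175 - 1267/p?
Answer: -849187/803700 ≈ -1.0566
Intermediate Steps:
-3418/1175 - 1267/p = -3418/1175 - 1267/(-684) = -3418*1/1175 - 1267*(-1/684) = -3418/1175 + 1267/684 = -849187/803700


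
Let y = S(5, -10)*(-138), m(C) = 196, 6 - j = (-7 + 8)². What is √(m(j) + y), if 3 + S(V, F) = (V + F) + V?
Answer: √610 ≈ 24.698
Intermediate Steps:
j = 5 (j = 6 - (-7 + 8)² = 6 - 1*1² = 6 - 1*1 = 6 - 1 = 5)
S(V, F) = -3 + F + 2*V (S(V, F) = -3 + ((V + F) + V) = -3 + ((F + V) + V) = -3 + (F + 2*V) = -3 + F + 2*V)
y = 414 (y = (-3 - 10 + 2*5)*(-138) = (-3 - 10 + 10)*(-138) = -3*(-138) = 414)
√(m(j) + y) = √(196 + 414) = √610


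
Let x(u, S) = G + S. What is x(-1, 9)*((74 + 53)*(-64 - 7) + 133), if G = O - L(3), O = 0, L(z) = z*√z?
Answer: -79956 + 26652*√3 ≈ -33793.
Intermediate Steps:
L(z) = z^(3/2)
G = -3*√3 (G = 0 - 3^(3/2) = 0 - 3*√3 = -3*√3 ≈ -5.1962)
x(u, S) = S - 3*√3 (x(u, S) = -3*√3 + S = S - 3*√3)
x(-1, 9)*((74 + 53)*(-64 - 7) + 133) = (9 - 3*√3)*((74 + 53)*(-64 - 7) + 133) = (9 - 3*√3)*(127*(-71) + 133) = (9 - 3*√3)*(-9017 + 133) = (9 - 3*√3)*(-8884) = -79956 + 26652*√3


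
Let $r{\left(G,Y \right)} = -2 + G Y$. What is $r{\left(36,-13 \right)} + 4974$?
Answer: $4504$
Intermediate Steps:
$r{\left(36,-13 \right)} + 4974 = \left(-2 + 36 \left(-13\right)\right) + 4974 = \left(-2 - 468\right) + 4974 = -470 + 4974 = 4504$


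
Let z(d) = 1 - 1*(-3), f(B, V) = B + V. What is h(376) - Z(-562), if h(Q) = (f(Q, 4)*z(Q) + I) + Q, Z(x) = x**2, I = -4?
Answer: -313952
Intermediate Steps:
z(d) = 4 (z(d) = 1 + 3 = 4)
h(Q) = 12 + 5*Q (h(Q) = ((Q + 4)*4 - 4) + Q = ((4 + Q)*4 - 4) + Q = ((16 + 4*Q) - 4) + Q = (12 + 4*Q) + Q = 12 + 5*Q)
h(376) - Z(-562) = (12 + 5*376) - 1*(-562)**2 = (12 + 1880) - 1*315844 = 1892 - 315844 = -313952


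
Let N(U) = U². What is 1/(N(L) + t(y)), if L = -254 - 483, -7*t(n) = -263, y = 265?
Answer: 7/3802446 ≈ 1.8409e-6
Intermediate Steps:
t(n) = 263/7 (t(n) = -⅐*(-263) = 263/7)
L = -737
1/(N(L) + t(y)) = 1/((-737)² + 263/7) = 1/(543169 + 263/7) = 1/(3802446/7) = 7/3802446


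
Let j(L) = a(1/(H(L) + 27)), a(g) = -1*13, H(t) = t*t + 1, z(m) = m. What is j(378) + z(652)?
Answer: 639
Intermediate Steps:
H(t) = 1 + t² (H(t) = t² + 1 = 1 + t²)
a(g) = -13
j(L) = -13
j(378) + z(652) = -13 + 652 = 639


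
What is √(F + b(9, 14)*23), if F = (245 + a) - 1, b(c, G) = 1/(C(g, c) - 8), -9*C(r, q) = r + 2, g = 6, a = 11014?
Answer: √4502165/20 ≈ 106.09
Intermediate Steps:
C(r, q) = -2/9 - r/9 (C(r, q) = -(r + 2)/9 = -(2 + r)/9 = -2/9 - r/9)
b(c, G) = -9/80 (b(c, G) = 1/((-2/9 - ⅑*6) - 8) = 1/((-2/9 - ⅔) - 8) = 1/(-8/9 - 8) = 1/(-80/9) = -9/80)
F = 11258 (F = (245 + 11014) - 1 = 11259 - 1 = 11258)
√(F + b(9, 14)*23) = √(11258 - 9/80*23) = √(11258 - 207/80) = √(900433/80) = √4502165/20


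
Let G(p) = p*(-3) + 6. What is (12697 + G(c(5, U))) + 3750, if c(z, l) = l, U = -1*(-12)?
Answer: 16417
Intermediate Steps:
U = 12
G(p) = 6 - 3*p (G(p) = -3*p + 6 = 6 - 3*p)
(12697 + G(c(5, U))) + 3750 = (12697 + (6 - 3*12)) + 3750 = (12697 + (6 - 36)) + 3750 = (12697 - 30) + 3750 = 12667 + 3750 = 16417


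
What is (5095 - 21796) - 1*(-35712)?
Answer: 19011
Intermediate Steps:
(5095 - 21796) - 1*(-35712) = -16701 + 35712 = 19011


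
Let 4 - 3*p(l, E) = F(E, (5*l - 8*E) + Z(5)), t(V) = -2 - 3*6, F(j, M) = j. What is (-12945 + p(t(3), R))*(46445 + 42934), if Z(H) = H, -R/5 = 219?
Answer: -1124268648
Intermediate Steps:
R = -1095 (R = -5*219 = -1095)
t(V) = -20 (t(V) = -2 - 18 = -20)
p(l, E) = 4/3 - E/3
(-12945 + p(t(3), R))*(46445 + 42934) = (-12945 + (4/3 - 1/3*(-1095)))*(46445 + 42934) = (-12945 + (4/3 + 365))*89379 = (-12945 + 1099/3)*89379 = -37736/3*89379 = -1124268648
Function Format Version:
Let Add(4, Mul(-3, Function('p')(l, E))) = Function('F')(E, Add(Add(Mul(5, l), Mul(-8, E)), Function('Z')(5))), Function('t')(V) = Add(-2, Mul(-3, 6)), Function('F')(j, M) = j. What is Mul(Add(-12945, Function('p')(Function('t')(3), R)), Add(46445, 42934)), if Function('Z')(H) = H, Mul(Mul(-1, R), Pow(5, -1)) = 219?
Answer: -1124268648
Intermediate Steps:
R = -1095 (R = Mul(-5, 219) = -1095)
Function('t')(V) = -20 (Function('t')(V) = Add(-2, -18) = -20)
Function('p')(l, E) = Add(Rational(4, 3), Mul(Rational(-1, 3), E))
Mul(Add(-12945, Function('p')(Function('t')(3), R)), Add(46445, 42934)) = Mul(Add(-12945, Add(Rational(4, 3), Mul(Rational(-1, 3), -1095))), Add(46445, 42934)) = Mul(Add(-12945, Add(Rational(4, 3), 365)), 89379) = Mul(Add(-12945, Rational(1099, 3)), 89379) = Mul(Rational(-37736, 3), 89379) = -1124268648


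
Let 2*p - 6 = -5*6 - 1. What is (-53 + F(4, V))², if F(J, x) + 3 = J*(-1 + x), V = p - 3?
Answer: 14884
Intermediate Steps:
p = -25/2 (p = 3 + (-5*6 - 1)/2 = 3 + (-30 - 1)/2 = 3 + (½)*(-31) = 3 - 31/2 = -25/2 ≈ -12.500)
V = -31/2 (V = -25/2 - 3 = -31/2 ≈ -15.500)
F(J, x) = -3 + J*(-1 + x)
(-53 + F(4, V))² = (-53 + (-3 - 1*4 + 4*(-31/2)))² = (-53 + (-3 - 4 - 62))² = (-53 - 69)² = (-122)² = 14884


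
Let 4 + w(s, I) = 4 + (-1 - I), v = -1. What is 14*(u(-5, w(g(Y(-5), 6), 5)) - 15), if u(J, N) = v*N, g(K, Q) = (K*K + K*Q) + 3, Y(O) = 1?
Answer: -126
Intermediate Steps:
g(K, Q) = 3 + K**2 + K*Q (g(K, Q) = (K**2 + K*Q) + 3 = 3 + K**2 + K*Q)
w(s, I) = -1 - I (w(s, I) = -4 + (4 + (-1 - I)) = -4 + (3 - I) = -1 - I)
u(J, N) = -N
14*(u(-5, w(g(Y(-5), 6), 5)) - 15) = 14*(-(-1 - 1*5) - 15) = 14*(-(-1 - 5) - 15) = 14*(-1*(-6) - 15) = 14*(6 - 15) = 14*(-9) = -126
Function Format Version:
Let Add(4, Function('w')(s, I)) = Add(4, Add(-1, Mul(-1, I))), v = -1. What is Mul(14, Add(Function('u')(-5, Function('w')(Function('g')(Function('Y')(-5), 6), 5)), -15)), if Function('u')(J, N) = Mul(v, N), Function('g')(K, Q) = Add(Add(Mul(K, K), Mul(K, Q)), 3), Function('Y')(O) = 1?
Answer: -126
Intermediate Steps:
Function('g')(K, Q) = Add(3, Pow(K, 2), Mul(K, Q)) (Function('g')(K, Q) = Add(Add(Pow(K, 2), Mul(K, Q)), 3) = Add(3, Pow(K, 2), Mul(K, Q)))
Function('w')(s, I) = Add(-1, Mul(-1, I)) (Function('w')(s, I) = Add(-4, Add(4, Add(-1, Mul(-1, I)))) = Add(-4, Add(3, Mul(-1, I))) = Add(-1, Mul(-1, I)))
Function('u')(J, N) = Mul(-1, N)
Mul(14, Add(Function('u')(-5, Function('w')(Function('g')(Function('Y')(-5), 6), 5)), -15)) = Mul(14, Add(Mul(-1, Add(-1, Mul(-1, 5))), -15)) = Mul(14, Add(Mul(-1, Add(-1, -5)), -15)) = Mul(14, Add(Mul(-1, -6), -15)) = Mul(14, Add(6, -15)) = Mul(14, -9) = -126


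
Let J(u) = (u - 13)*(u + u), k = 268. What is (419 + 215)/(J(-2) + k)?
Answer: 317/164 ≈ 1.9329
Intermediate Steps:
J(u) = 2*u*(-13 + u) (J(u) = (-13 + u)*(2*u) = 2*u*(-13 + u))
(419 + 215)/(J(-2) + k) = (419 + 215)/(2*(-2)*(-13 - 2) + 268) = 634/(2*(-2)*(-15) + 268) = 634/(60 + 268) = 634/328 = 634*(1/328) = 317/164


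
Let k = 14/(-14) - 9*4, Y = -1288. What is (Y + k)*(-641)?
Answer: 849325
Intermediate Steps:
k = -37 (k = 14*(-1/14) - 36 = -1 - 36 = -37)
(Y + k)*(-641) = (-1288 - 37)*(-641) = -1325*(-641) = 849325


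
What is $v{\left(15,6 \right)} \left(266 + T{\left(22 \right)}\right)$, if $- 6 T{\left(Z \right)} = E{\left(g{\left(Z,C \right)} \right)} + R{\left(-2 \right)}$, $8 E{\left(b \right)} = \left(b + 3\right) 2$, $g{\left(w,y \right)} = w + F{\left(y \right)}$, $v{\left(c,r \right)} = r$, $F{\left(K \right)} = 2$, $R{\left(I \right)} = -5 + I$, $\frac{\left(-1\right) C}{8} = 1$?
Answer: $\frac{6385}{4} \approx 1596.3$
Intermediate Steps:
$C = -8$ ($C = \left(-8\right) 1 = -8$)
$g{\left(w,y \right)} = 2 + w$ ($g{\left(w,y \right)} = w + 2 = 2 + w$)
$E{\left(b \right)} = \frac{3}{4} + \frac{b}{4}$ ($E{\left(b \right)} = \frac{\left(b + 3\right) 2}{8} = \frac{\left(3 + b\right) 2}{8} = \frac{6 + 2 b}{8} = \frac{3}{4} + \frac{b}{4}$)
$T{\left(Z \right)} = \frac{23}{24} - \frac{Z}{24}$ ($T{\left(Z \right)} = - \frac{\left(\frac{3}{4} + \frac{2 + Z}{4}\right) - 7}{6} = - \frac{\left(\frac{3}{4} + \left(\frac{1}{2} + \frac{Z}{4}\right)\right) - 7}{6} = - \frac{\left(\frac{5}{4} + \frac{Z}{4}\right) - 7}{6} = - \frac{- \frac{23}{4} + \frac{Z}{4}}{6} = \frac{23}{24} - \frac{Z}{24}$)
$v{\left(15,6 \right)} \left(266 + T{\left(22 \right)}\right) = 6 \left(266 + \left(\frac{23}{24} - \frac{11}{12}\right)\right) = 6 \left(266 + \frac{1}{24}\right) = 6 \cdot \frac{6385}{24} = \frac{6385}{4}$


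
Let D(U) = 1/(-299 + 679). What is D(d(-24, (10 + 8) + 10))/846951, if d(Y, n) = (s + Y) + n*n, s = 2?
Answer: 1/321841380 ≈ 3.1071e-9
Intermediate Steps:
d(Y, n) = 2 + Y + n**2 (d(Y, n) = (2 + Y) + n*n = (2 + Y) + n**2 = 2 + Y + n**2)
D(U) = 1/380
D(d(-24, (10 + 8) + 10))/846951 = (1/380)/846951 = (1/380)*(1/846951) = 1/321841380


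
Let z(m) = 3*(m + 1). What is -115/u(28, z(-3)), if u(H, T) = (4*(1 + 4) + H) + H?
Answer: -115/76 ≈ -1.5132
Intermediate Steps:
z(m) = 3 + 3*m (z(m) = 3*(1 + m) = 3 + 3*m)
u(H, T) = 20 + 2*H (u(H, T) = (4*5 + H) + H = (20 + H) + H = 20 + 2*H)
-115/u(28, z(-3)) = -115/(20 + 2*28) = -115/(20 + 56) = -115/76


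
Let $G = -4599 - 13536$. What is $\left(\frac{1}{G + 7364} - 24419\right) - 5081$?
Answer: $- \frac{317744501}{10771} \approx -29500.0$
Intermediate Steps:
$G = -18135$
$\left(\frac{1}{G + 7364} - 24419\right) - 5081 = \left(\frac{1}{-18135 + 7364} - 24419\right) - 5081 = \left(\frac{1}{-10771} - 24419\right) - 5081 = \left(- \frac{1}{10771} - 24419\right) - 5081 = - \frac{263017050}{10771} - 5081 = - \frac{317744501}{10771}$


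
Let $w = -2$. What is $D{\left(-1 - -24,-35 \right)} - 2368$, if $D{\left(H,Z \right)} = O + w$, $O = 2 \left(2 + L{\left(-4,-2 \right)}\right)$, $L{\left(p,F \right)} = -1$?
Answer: $-2368$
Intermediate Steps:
$O = 2$ ($O = 2 \left(2 - 1\right) = 2 \cdot 1 = 2$)
$D{\left(H,Z \right)} = 0$ ($D{\left(H,Z \right)} = 2 - 2 = 0$)
$D{\left(-1 - -24,-35 \right)} - 2368 = 0 - 2368 = -2368$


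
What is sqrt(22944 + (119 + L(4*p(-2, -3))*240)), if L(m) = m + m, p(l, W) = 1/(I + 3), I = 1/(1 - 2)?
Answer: sqrt(24023) ≈ 154.99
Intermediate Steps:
I = -1 (I = 1/(-1) = -1)
p(l, W) = 1/2 (p(l, W) = 1/(-1 + 3) = 1/2)
L(m) = 2*m
sqrt(22944 + (119 + L(4*p(-2, -3))*240)) = sqrt(22944 + (119 + (2*(4*(1/2)))*240)) = sqrt(22944 + (119 + (2*2)*240)) = sqrt(22944 + (119 + 4*240)) = sqrt(22944 + (119 + 960)) = sqrt(22944 + 1079) = sqrt(24023)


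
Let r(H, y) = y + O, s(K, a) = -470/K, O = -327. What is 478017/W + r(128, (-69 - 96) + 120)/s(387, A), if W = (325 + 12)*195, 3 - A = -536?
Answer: 64568415/205907 ≈ 313.58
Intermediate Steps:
A = 539 (A = 3 - 1*(-536) = 3 + 536 = 539)
W = 65715 (W = 337*195 = 65715)
r(H, y) = -327 + y (r(H, y) = y - 327 = -327 + y)
478017/W + r(128, (-69 - 96) + 120)/s(387, A) = 478017/65715 + (-327 + ((-69 - 96) + 120))/((-470/387)) = 478017*(1/65715) + (-327 + (-165 + 120))/((-470*1/387)) = 159339/21905 + (-327 - 45)/(-470/387) = 159339/21905 - 372*(-387/470) = 159339/21905 + 71982/235 = 64568415/205907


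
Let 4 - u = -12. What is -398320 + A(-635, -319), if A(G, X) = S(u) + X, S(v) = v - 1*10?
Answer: -398633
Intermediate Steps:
u = 16 (u = 4 - 1*(-12) = 4 + 12 = 16)
S(v) = -10 + v (S(v) = v - 10 = -10 + v)
A(G, X) = 6 + X (A(G, X) = (-10 + 16) + X = 6 + X)
-398320 + A(-635, -319) = -398320 + (6 - 319) = -398320 - 313 = -398633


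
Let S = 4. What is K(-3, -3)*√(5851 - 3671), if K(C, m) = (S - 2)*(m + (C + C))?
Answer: -36*√545 ≈ -840.43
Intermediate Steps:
K(C, m) = 2*m + 4*C (K(C, m) = (4 - 2)*(m + (C + C)) = 2*(m + 2*C) = 2*m + 4*C)
K(-3, -3)*√(5851 - 3671) = (2*(-3) + 4*(-3))*√(5851 - 3671) = (-6 - 12)*√2180 = -36*√545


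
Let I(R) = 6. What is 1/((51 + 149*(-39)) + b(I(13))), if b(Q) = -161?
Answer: -1/5921 ≈ -0.00016889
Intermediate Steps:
1/((51 + 149*(-39)) + b(I(13))) = 1/((51 + 149*(-39)) - 161) = 1/((51 - 5811) - 161) = 1/(-5760 - 161) = 1/(-5921) = -1/5921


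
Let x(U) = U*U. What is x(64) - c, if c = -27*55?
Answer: 5581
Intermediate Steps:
x(U) = U²
c = -1485
x(64) - c = 64² - 1*(-1485) = 4096 + 1485 = 5581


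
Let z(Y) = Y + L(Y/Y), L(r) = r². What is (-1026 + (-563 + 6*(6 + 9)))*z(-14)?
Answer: 19487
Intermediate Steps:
z(Y) = 1 + Y (z(Y) = Y + (Y/Y)² = Y + 1² = Y + 1 = 1 + Y)
(-1026 + (-563 + 6*(6 + 9)))*z(-14) = (-1026 + (-563 + 6*(6 + 9)))*(1 - 14) = (-1026 + (-563 + 6*15))*(-13) = (-1026 + (-563 + 90))*(-13) = (-1026 - 473)*(-13) = -1499*(-13) = 19487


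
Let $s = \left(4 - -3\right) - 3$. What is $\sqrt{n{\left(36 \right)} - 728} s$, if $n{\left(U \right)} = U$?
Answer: $8 i \sqrt{173} \approx 105.22 i$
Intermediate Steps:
$s = 4$ ($s = \left(4 + 3\right) - 3 = 7 - 3 = 4$)
$\sqrt{n{\left(36 \right)} - 728} s = \sqrt{36 - 728} \cdot 4 = \sqrt{-692} \cdot 4 = 2 i \sqrt{173} \cdot 4 = 8 i \sqrt{173}$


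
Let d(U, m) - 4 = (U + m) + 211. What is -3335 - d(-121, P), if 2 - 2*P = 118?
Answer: -3371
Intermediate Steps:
P = -58 (P = 1 - 1/2*118 = 1 - 59 = -58)
d(U, m) = 215 + U + m (d(U, m) = 4 + ((U + m) + 211) = 4 + (211 + U + m) = 215 + U + m)
-3335 - d(-121, P) = -3335 - (215 - 121 - 58) = -3335 - 1*36 = -3335 - 36 = -3371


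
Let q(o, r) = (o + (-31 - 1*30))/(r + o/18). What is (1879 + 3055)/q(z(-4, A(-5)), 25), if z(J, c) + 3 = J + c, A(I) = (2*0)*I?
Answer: -1092881/612 ≈ -1785.8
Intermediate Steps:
A(I) = 0 (A(I) = 0*I = 0)
z(J, c) = -3 + J + c (z(J, c) = -3 + (J + c) = -3 + J + c)
q(o, r) = (-61 + o)/(r + o/18) (q(o, r) = (o + (-31 - 30))/(r + o*(1/18)) = (o - 61)/(r + o/18) = (-61 + o)/(r + o/18))
(1879 + 3055)/q(z(-4, A(-5)), 25) = (1879 + 3055)/((18*(-61 + (-3 - 4 + 0))/((-3 - 4 + 0) + 18*25))) = 4934/((18*(-61 - 7)/(-7 + 450))) = 4934/((18*(-68)/443)) = 4934/((18*(1/443)*(-68))) = 4934/(-1224/443) = 4934*(-443/1224) = -1092881/612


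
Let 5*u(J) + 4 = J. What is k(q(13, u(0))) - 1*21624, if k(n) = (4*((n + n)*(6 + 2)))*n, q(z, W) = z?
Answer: -10808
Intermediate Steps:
u(J) = -⅘ + J/5
k(n) = 64*n² (k(n) = (4*((2*n)*8))*n = (4*(16*n))*n = (64*n)*n = 64*n²)
k(q(13, u(0))) - 1*21624 = 64*13² - 1*21624 = 64*169 - 21624 = 10816 - 21624 = -10808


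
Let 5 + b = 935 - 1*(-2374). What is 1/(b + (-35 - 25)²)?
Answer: 1/6904 ≈ 0.00014484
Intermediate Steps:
b = 3304 (b = -5 + (935 - 1*(-2374)) = -5 + (935 + 2374) = -5 + 3309 = 3304)
1/(b + (-35 - 25)²) = 1/(3304 + (-35 - 25)²) = 1/(3304 + (-60)²) = 1/(3304 + 3600) = 1/6904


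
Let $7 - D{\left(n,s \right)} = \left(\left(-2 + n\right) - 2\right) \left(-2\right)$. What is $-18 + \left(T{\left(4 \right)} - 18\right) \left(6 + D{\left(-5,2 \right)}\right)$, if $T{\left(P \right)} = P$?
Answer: $52$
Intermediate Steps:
$D{\left(n,s \right)} = -1 + 2 n$ ($D{\left(n,s \right)} = 7 - \left(\left(-2 + n\right) - 2\right) \left(-2\right) = 7 - \left(-4 + n\right) \left(-2\right) = 7 - \left(8 - 2 n\right) = 7 + \left(-8 + 2 n\right) = -1 + 2 n$)
$-18 + \left(T{\left(4 \right)} - 18\right) \left(6 + D{\left(-5,2 \right)}\right) = -18 + \left(4 - 18\right) \left(6 + \left(-1 + 2 \left(-5\right)\right)\right) = -18 + \left(4 - 18\right) \left(6 - 11\right) = -18 - 14 \left(6 - 11\right) = -18 - -70 = -18 + 70 = 52$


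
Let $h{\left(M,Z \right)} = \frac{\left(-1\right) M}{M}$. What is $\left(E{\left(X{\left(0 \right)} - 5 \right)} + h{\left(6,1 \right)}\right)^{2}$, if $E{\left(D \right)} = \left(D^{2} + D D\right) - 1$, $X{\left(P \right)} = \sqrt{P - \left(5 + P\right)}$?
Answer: $-556 - 1520 i \sqrt{5} \approx -556.0 - 3398.8 i$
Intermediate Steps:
$X{\left(P \right)} = i \sqrt{5}$ ($X{\left(P \right)} = \sqrt{-5} = i \sqrt{5}$)
$h{\left(M,Z \right)} = -1$
$E{\left(D \right)} = -1 + 2 D^{2}$ ($E{\left(D \right)} = \left(D^{2} + D^{2}\right) - 1 = 2 D^{2} - 1 = -1 + 2 D^{2}$)
$\left(E{\left(X{\left(0 \right)} - 5 \right)} + h{\left(6,1 \right)}\right)^{2} = \left(\left(-1 + 2 \left(i \sqrt{5} - 5\right)^{2}\right) - 1\right)^{2} = \left(\left(-1 + 2 \left(-5 + i \sqrt{5}\right)^{2}\right) - 1\right)^{2} = \left(-2 + 2 \left(-5 + i \sqrt{5}\right)^{2}\right)^{2}$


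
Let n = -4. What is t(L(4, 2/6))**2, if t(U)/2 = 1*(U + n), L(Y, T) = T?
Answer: 484/9 ≈ 53.778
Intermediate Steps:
t(U) = -8 + 2*U (t(U) = 2*(1*(U - 4)) = 2*(1*(-4 + U)) = 2*(-4 + U) = -8 + 2*U)
t(L(4, 2/6))**2 = (-8 + 2*(2/6))**2 = (-8 + 2*(2*(1/6)))**2 = (-8 + 2*(1/3))**2 = (-8 + 2/3)**2 = (-22/3)**2 = 484/9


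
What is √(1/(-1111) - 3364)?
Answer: I*√4152256955/1111 ≈ 58.0*I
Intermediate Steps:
√(1/(-1111) - 3364) = √(-1/1111 - 3364) = √(-3737405/1111) = I*√4152256955/1111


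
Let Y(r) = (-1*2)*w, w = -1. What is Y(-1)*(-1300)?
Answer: -2600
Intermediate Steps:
Y(r) = 2 (Y(r) = -1*2*(-1) = -2*(-1) = 2)
Y(-1)*(-1300) = 2*(-1300) = -2600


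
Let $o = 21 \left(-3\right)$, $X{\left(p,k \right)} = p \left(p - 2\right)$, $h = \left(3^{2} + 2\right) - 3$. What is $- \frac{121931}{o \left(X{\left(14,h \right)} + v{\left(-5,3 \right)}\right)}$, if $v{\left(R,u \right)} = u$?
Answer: $\frac{121931}{10773} \approx 11.318$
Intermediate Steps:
$h = 8$ ($h = \left(9 + 2\right) - 3 = 11 - 3 = 8$)
$X{\left(p,k \right)} = p \left(-2 + p\right)$
$o = -63$
$- \frac{121931}{o \left(X{\left(14,h \right)} + v{\left(-5,3 \right)}\right)} = - \frac{121931}{\left(-63\right) \left(14 \left(-2 + 14\right) + 3\right)} = - \frac{121931}{\left(-63\right) \left(14 \cdot 12 + 3\right)} = - \frac{121931}{\left(-63\right) \left(168 + 3\right)} = - \frac{121931}{\left(-63\right) 171} = - \frac{121931}{-10773} = \left(-121931\right) \left(- \frac{1}{10773}\right) = \frac{121931}{10773}$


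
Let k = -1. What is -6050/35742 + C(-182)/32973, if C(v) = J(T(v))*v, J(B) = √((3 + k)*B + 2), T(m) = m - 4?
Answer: -3025/17871 - 182*I*√370/32973 ≈ -0.16927 - 0.10617*I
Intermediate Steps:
T(m) = -4 + m
J(B) = √(2 + 2*B) (J(B) = √((3 - 1)*B + 2) = √(2*B + 2) = √(2 + 2*B))
C(v) = v*√(-6 + 2*v) (C(v) = √(2 + 2*(-4 + v))*v = √(2 + (-8 + 2*v))*v = √(-6 + 2*v)*v = v*√(-6 + 2*v))
-6050/35742 + C(-182)/32973 = -6050/35742 - 182*√(-6 + 2*(-182))/32973 = -6050*1/35742 - 182*√(-6 - 364)*(1/32973) = -3025/17871 - 182*I*√370*(1/32973) = -3025/17871 - 182*I*√370/32973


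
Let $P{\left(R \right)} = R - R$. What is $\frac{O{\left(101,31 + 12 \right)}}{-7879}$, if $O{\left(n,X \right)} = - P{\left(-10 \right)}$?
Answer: $0$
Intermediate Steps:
$P{\left(R \right)} = 0$
$O{\left(n,X \right)} = 0$ ($O{\left(n,X \right)} = \left(-1\right) 0 = 0$)
$\frac{O{\left(101,31 + 12 \right)}}{-7879} = \frac{0}{-7879} = 0 \left(- \frac{1}{7879}\right) = 0$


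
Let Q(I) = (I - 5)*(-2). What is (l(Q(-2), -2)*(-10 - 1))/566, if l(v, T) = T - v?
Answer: 88/283 ≈ 0.31095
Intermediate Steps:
Q(I) = 10 - 2*I (Q(I) = (-5 + I)*(-2) = 10 - 2*I)
(l(Q(-2), -2)*(-10 - 1))/566 = ((-2 - (10 - 2*(-2)))*(-10 - 1))/566 = ((-2 - (10 + 4))*(-11))*(1/566) = ((-2 - 1*14)*(-11))*(1/566) = ((-2 - 14)*(-11))*(1/566) = -16*(-11)*(1/566) = 176*(1/566) = 88/283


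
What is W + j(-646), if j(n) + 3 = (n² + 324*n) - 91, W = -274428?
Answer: -66510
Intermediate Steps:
j(n) = -94 + n² + 324*n (j(n) = -3 + ((n² + 324*n) - 91) = -3 + (-91 + n² + 324*n) = -94 + n² + 324*n)
W + j(-646) = -274428 + (-94 + (-646)² + 324*(-646)) = -274428 + (-94 + 417316 - 209304) = -274428 + 207918 = -66510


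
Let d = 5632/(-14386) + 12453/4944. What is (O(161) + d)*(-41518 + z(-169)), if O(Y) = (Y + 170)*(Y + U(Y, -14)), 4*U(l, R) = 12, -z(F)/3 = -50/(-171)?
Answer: -31727463059431987/14076701 ≈ -2.2539e+9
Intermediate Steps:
z(F) = -50/57 (z(F) = -(-150)/(-171) = -(-150)*(-1)/171 = -3*50/171 = -50/57)
U(l, R) = 3 (U(l, R) = (¼)*12 = 3)
d = 25217375/11854064 (d = 5632*(-1/14386) + 12453*(1/4944) = -2816/7193 + 4151/1648 = 25217375/11854064 ≈ 2.1273)
O(Y) = (3 + Y)*(170 + Y) (O(Y) = (Y + 170)*(Y + 3) = (170 + Y)*(3 + Y) = (3 + Y)*(170 + Y))
(O(161) + d)*(-41518 + z(-169)) = ((510 + 161² + 173*161) + 25217375/11854064)*(-41518 - 50/57) = ((510 + 25921 + 27853) + 25217375/11854064)*(-2366576/57) = (54284 + 25217375/11854064)*(-2366576/57) = (643511227551/11854064)*(-2366576/57) = -31727463059431987/14076701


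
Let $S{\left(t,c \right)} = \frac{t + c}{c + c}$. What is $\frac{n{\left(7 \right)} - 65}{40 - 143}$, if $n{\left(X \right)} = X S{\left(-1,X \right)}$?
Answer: $\frac{62}{103} \approx 0.60194$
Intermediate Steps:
$S{\left(t,c \right)} = \frac{c + t}{2 c}$
$n{\left(X \right)} = - \frac{1}{2} + \frac{X}{2}$ ($n{\left(X \right)} = X \frac{X - 1}{2 X} = X \frac{-1 + X}{2 X} = - \frac{1}{2} + \frac{X}{2}$)
$\frac{n{\left(7 \right)} - 65}{40 - 143} = \frac{\left(- \frac{1}{2} + \frac{1}{2} \cdot 7\right) - 65}{40 - 143} = \frac{\left(- \frac{1}{2} + \frac{7}{2}\right) - 65}{-103} = \left(3 - 65\right) \left(- \frac{1}{103}\right) = \left(-62\right) \left(- \frac{1}{103}\right) = \frac{62}{103}$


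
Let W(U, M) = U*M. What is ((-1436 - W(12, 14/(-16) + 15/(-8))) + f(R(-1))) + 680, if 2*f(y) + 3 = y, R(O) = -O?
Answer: -724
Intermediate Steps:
f(y) = -3/2 + y/2
W(U, M) = M*U
((-1436 - W(12, 14/(-16) + 15/(-8))) + f(R(-1))) + 680 = ((-1436 - (14/(-16) + 15/(-8))*12) + (-3/2 + (-1*(-1))/2)) + 680 = ((-1436 - (14*(-1/16) + 15*(-⅛))*12) + (-3/2 + (½)*1)) + 680 = ((-1436 - (-7/8 - 15/8)*12) + (-3/2 + ½)) + 680 = ((-1436 - (-11)*12/4) - 1) + 680 = ((-1436 - 1*(-33)) - 1) + 680 = ((-1436 + 33) - 1) + 680 = (-1403 - 1) + 680 = -1404 + 680 = -724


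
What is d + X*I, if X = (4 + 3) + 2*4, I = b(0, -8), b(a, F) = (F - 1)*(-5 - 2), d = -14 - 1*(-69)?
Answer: 1000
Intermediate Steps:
d = 55 (d = -14 + 69 = 55)
b(a, F) = 7 - 7*F (b(a, F) = (-1 + F)*(-7) = 7 - 7*F)
I = 63 (I = 7 - 7*(-8) = 7 + 56 = 63)
X = 15 (X = 7 + 8 = 15)
d + X*I = 55 + 15*63 = 55 + 945 = 1000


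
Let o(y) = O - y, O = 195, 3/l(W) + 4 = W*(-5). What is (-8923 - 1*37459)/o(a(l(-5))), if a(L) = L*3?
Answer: -162337/681 ≈ -238.38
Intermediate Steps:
l(W) = 3/(-4 - 5*W) (l(W) = 3/(-4 + W*(-5)) = 3/(-4 - 5*W))
a(L) = 3*L
o(y) = 195 - y
(-8923 - 1*37459)/o(a(l(-5))) = (-8923 - 1*37459)/(195 - 3*(-3/(4 + 5*(-5)))) = (-8923 - 37459)/(195 - 3*(-3/(4 - 25))) = -46382/(195 - 3*(-3/(-21))) = -46382/(195 - 3*(-3*(-1/21))) = -46382/(195 - 3/7) = -46382/1362/7 = -46382*7/1362 = -162337/681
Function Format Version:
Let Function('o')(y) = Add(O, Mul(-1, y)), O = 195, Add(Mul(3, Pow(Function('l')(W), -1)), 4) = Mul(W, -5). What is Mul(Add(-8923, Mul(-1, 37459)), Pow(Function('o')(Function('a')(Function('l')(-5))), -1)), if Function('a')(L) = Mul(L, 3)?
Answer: Rational(-162337, 681) ≈ -238.38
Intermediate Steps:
Function('l')(W) = Mul(3, Pow(Add(-4, Mul(-5, W)), -1)) (Function('l')(W) = Mul(3, Pow(Add(-4, Mul(W, -5)), -1)) = Mul(3, Pow(Add(-4, Mul(-5, W)), -1)))
Function('a')(L) = Mul(3, L)
Function('o')(y) = Add(195, Mul(-1, y))
Mul(Add(-8923, Mul(-1, 37459)), Pow(Function('o')(Function('a')(Function('l')(-5))), -1)) = Mul(Add(-8923, Mul(-1, 37459)), Pow(Add(195, Mul(-1, Mul(3, Mul(-3, Pow(Add(4, Mul(5, -5)), -1))))), -1)) = Mul(Add(-8923, -37459), Pow(Add(195, Mul(-1, Mul(3, Mul(-3, Pow(Add(4, -25), -1))))), -1)) = Mul(-46382, Pow(Add(195, Mul(-1, Mul(3, Mul(-3, Pow(-21, -1))))), -1)) = Mul(-46382, Pow(Add(195, Mul(-1, Mul(3, Mul(-3, Rational(-1, 21))))), -1)) = Mul(-46382, Pow(Add(195, Mul(-1, Mul(3, Rational(1, 7)))), -1)) = Mul(-46382, Pow(Add(195, Mul(-1, Rational(3, 7))), -1)) = Mul(-46382, Pow(Add(195, Rational(-3, 7)), -1)) = Mul(-46382, Pow(Rational(1362, 7), -1)) = Mul(-46382, Rational(7, 1362)) = Rational(-162337, 681)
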